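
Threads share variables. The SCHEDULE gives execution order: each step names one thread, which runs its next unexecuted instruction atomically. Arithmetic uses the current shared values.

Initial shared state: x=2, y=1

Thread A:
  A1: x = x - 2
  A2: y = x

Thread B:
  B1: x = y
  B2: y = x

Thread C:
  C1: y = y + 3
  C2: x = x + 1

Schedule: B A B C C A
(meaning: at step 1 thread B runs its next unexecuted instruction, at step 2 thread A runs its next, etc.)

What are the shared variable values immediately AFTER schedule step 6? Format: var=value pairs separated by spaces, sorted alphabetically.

Step 1: thread B executes B1 (x = y). Shared: x=1 y=1. PCs: A@0 B@1 C@0
Step 2: thread A executes A1 (x = x - 2). Shared: x=-1 y=1. PCs: A@1 B@1 C@0
Step 3: thread B executes B2 (y = x). Shared: x=-1 y=-1. PCs: A@1 B@2 C@0
Step 4: thread C executes C1 (y = y + 3). Shared: x=-1 y=2. PCs: A@1 B@2 C@1
Step 5: thread C executes C2 (x = x + 1). Shared: x=0 y=2. PCs: A@1 B@2 C@2
Step 6: thread A executes A2 (y = x). Shared: x=0 y=0. PCs: A@2 B@2 C@2

Answer: x=0 y=0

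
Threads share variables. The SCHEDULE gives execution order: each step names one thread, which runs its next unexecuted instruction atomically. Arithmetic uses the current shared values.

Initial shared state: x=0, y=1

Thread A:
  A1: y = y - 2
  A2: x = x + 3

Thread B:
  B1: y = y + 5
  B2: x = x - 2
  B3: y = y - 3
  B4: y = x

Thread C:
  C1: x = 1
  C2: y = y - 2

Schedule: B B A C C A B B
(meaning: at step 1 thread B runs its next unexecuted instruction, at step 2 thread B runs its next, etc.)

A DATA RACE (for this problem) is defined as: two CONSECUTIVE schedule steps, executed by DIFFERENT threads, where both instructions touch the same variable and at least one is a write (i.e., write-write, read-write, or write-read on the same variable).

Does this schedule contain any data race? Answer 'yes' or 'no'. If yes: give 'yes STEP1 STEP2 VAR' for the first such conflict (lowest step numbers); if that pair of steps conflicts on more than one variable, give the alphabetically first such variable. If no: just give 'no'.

Steps 1,2: same thread (B). No race.
Steps 2,3: B(r=x,w=x) vs A(r=y,w=y). No conflict.
Steps 3,4: A(r=y,w=y) vs C(r=-,w=x). No conflict.
Steps 4,5: same thread (C). No race.
Steps 5,6: C(r=y,w=y) vs A(r=x,w=x). No conflict.
Steps 6,7: A(r=x,w=x) vs B(r=y,w=y). No conflict.
Steps 7,8: same thread (B). No race.

Answer: no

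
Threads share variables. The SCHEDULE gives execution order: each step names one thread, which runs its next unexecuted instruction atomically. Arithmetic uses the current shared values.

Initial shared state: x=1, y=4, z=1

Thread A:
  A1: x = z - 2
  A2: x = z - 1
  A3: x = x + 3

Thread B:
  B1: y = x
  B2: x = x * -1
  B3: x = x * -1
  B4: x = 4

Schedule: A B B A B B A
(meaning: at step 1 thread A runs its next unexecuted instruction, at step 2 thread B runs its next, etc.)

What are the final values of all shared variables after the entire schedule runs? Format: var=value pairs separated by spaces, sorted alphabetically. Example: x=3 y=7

Answer: x=7 y=-1 z=1

Derivation:
Step 1: thread A executes A1 (x = z - 2). Shared: x=-1 y=4 z=1. PCs: A@1 B@0
Step 2: thread B executes B1 (y = x). Shared: x=-1 y=-1 z=1. PCs: A@1 B@1
Step 3: thread B executes B2 (x = x * -1). Shared: x=1 y=-1 z=1. PCs: A@1 B@2
Step 4: thread A executes A2 (x = z - 1). Shared: x=0 y=-1 z=1. PCs: A@2 B@2
Step 5: thread B executes B3 (x = x * -1). Shared: x=0 y=-1 z=1. PCs: A@2 B@3
Step 6: thread B executes B4 (x = 4). Shared: x=4 y=-1 z=1. PCs: A@2 B@4
Step 7: thread A executes A3 (x = x + 3). Shared: x=7 y=-1 z=1. PCs: A@3 B@4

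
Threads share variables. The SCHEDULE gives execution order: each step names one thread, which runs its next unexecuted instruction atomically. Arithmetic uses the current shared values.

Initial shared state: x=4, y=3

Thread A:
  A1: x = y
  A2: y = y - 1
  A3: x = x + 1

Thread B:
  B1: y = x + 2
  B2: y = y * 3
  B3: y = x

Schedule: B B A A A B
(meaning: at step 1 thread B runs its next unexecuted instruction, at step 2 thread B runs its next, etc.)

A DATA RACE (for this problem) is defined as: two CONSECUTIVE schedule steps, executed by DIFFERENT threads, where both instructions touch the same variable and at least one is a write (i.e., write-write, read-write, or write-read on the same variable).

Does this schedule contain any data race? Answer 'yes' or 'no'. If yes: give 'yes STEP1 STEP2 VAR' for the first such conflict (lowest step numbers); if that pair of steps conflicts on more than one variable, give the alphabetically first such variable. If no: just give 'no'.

Answer: yes 2 3 y

Derivation:
Steps 1,2: same thread (B). No race.
Steps 2,3: B(y = y * 3) vs A(x = y). RACE on y (W-R).
Steps 3,4: same thread (A). No race.
Steps 4,5: same thread (A). No race.
Steps 5,6: A(x = x + 1) vs B(y = x). RACE on x (W-R).
First conflict at steps 2,3.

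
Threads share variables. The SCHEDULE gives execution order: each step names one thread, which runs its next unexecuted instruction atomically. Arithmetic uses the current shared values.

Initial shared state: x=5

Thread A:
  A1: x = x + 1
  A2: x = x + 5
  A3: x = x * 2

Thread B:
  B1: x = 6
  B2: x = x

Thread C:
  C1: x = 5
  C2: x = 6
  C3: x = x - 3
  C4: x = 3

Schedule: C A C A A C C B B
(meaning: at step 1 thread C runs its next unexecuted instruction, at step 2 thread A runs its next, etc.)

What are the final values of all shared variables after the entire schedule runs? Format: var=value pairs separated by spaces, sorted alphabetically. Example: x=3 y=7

Step 1: thread C executes C1 (x = 5). Shared: x=5. PCs: A@0 B@0 C@1
Step 2: thread A executes A1 (x = x + 1). Shared: x=6. PCs: A@1 B@0 C@1
Step 3: thread C executes C2 (x = 6). Shared: x=6. PCs: A@1 B@0 C@2
Step 4: thread A executes A2 (x = x + 5). Shared: x=11. PCs: A@2 B@0 C@2
Step 5: thread A executes A3 (x = x * 2). Shared: x=22. PCs: A@3 B@0 C@2
Step 6: thread C executes C3 (x = x - 3). Shared: x=19. PCs: A@3 B@0 C@3
Step 7: thread C executes C4 (x = 3). Shared: x=3. PCs: A@3 B@0 C@4
Step 8: thread B executes B1 (x = 6). Shared: x=6. PCs: A@3 B@1 C@4
Step 9: thread B executes B2 (x = x). Shared: x=6. PCs: A@3 B@2 C@4

Answer: x=6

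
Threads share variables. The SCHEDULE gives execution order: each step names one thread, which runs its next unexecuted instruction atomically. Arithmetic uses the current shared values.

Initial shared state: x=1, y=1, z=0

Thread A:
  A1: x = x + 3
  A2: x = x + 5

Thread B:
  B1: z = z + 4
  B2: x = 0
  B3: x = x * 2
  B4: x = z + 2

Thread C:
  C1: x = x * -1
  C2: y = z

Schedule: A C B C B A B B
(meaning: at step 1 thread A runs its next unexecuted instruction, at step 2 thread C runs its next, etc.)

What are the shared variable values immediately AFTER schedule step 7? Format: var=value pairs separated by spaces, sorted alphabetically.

Answer: x=10 y=4 z=4

Derivation:
Step 1: thread A executes A1 (x = x + 3). Shared: x=4 y=1 z=0. PCs: A@1 B@0 C@0
Step 2: thread C executes C1 (x = x * -1). Shared: x=-4 y=1 z=0. PCs: A@1 B@0 C@1
Step 3: thread B executes B1 (z = z + 4). Shared: x=-4 y=1 z=4. PCs: A@1 B@1 C@1
Step 4: thread C executes C2 (y = z). Shared: x=-4 y=4 z=4. PCs: A@1 B@1 C@2
Step 5: thread B executes B2 (x = 0). Shared: x=0 y=4 z=4. PCs: A@1 B@2 C@2
Step 6: thread A executes A2 (x = x + 5). Shared: x=5 y=4 z=4. PCs: A@2 B@2 C@2
Step 7: thread B executes B3 (x = x * 2). Shared: x=10 y=4 z=4. PCs: A@2 B@3 C@2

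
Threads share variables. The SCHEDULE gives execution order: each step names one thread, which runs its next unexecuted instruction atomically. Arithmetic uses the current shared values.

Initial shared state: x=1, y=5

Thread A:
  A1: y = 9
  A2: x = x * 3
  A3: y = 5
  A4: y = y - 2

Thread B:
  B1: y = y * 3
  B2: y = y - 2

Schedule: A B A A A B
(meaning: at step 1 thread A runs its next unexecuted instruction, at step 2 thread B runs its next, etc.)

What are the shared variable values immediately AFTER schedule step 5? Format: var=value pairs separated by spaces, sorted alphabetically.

Step 1: thread A executes A1 (y = 9). Shared: x=1 y=9. PCs: A@1 B@0
Step 2: thread B executes B1 (y = y * 3). Shared: x=1 y=27. PCs: A@1 B@1
Step 3: thread A executes A2 (x = x * 3). Shared: x=3 y=27. PCs: A@2 B@1
Step 4: thread A executes A3 (y = 5). Shared: x=3 y=5. PCs: A@3 B@1
Step 5: thread A executes A4 (y = y - 2). Shared: x=3 y=3. PCs: A@4 B@1

Answer: x=3 y=3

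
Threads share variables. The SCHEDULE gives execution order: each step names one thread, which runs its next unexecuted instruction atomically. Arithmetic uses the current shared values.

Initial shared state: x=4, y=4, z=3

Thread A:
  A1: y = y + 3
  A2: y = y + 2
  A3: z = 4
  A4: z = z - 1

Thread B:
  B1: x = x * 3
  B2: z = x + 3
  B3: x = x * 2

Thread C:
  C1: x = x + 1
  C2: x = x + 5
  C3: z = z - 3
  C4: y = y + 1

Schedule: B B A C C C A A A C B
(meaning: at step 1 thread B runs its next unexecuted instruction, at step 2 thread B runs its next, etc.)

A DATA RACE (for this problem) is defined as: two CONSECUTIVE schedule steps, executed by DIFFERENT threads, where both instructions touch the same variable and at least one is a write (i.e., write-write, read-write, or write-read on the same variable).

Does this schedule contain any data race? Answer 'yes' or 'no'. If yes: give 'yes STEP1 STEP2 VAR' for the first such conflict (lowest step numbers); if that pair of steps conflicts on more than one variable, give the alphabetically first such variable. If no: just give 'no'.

Answer: no

Derivation:
Steps 1,2: same thread (B). No race.
Steps 2,3: B(r=x,w=z) vs A(r=y,w=y). No conflict.
Steps 3,4: A(r=y,w=y) vs C(r=x,w=x). No conflict.
Steps 4,5: same thread (C). No race.
Steps 5,6: same thread (C). No race.
Steps 6,7: C(r=z,w=z) vs A(r=y,w=y). No conflict.
Steps 7,8: same thread (A). No race.
Steps 8,9: same thread (A). No race.
Steps 9,10: A(r=z,w=z) vs C(r=y,w=y). No conflict.
Steps 10,11: C(r=y,w=y) vs B(r=x,w=x). No conflict.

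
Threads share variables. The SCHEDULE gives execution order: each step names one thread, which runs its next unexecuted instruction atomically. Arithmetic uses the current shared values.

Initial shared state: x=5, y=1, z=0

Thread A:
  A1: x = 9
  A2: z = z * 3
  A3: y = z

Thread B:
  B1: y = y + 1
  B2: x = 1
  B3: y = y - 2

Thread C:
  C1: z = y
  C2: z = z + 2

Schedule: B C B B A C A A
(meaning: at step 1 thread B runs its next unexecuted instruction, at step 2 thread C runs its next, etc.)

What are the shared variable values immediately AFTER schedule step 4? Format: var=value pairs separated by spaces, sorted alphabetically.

Step 1: thread B executes B1 (y = y + 1). Shared: x=5 y=2 z=0. PCs: A@0 B@1 C@0
Step 2: thread C executes C1 (z = y). Shared: x=5 y=2 z=2. PCs: A@0 B@1 C@1
Step 3: thread B executes B2 (x = 1). Shared: x=1 y=2 z=2. PCs: A@0 B@2 C@1
Step 4: thread B executes B3 (y = y - 2). Shared: x=1 y=0 z=2. PCs: A@0 B@3 C@1

Answer: x=1 y=0 z=2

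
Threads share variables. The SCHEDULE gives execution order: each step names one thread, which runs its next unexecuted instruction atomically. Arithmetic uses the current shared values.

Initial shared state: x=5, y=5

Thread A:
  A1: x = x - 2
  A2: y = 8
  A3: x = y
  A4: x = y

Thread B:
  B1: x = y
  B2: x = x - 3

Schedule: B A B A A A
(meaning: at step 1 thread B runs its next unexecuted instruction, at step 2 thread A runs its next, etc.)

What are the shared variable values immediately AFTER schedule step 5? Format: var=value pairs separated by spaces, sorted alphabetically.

Answer: x=8 y=8

Derivation:
Step 1: thread B executes B1 (x = y). Shared: x=5 y=5. PCs: A@0 B@1
Step 2: thread A executes A1 (x = x - 2). Shared: x=3 y=5. PCs: A@1 B@1
Step 3: thread B executes B2 (x = x - 3). Shared: x=0 y=5. PCs: A@1 B@2
Step 4: thread A executes A2 (y = 8). Shared: x=0 y=8. PCs: A@2 B@2
Step 5: thread A executes A3 (x = y). Shared: x=8 y=8. PCs: A@3 B@2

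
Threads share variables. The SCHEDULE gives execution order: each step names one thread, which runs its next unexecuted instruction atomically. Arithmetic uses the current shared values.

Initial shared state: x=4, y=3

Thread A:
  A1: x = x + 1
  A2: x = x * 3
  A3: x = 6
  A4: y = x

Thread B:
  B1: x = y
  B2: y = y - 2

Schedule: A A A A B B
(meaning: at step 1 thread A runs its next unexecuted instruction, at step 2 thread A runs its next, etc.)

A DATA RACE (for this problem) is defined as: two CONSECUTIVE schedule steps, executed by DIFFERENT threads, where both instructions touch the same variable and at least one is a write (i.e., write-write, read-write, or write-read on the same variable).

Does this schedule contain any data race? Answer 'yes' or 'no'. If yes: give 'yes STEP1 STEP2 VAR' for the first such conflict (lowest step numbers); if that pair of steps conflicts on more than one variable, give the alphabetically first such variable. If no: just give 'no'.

Answer: yes 4 5 x

Derivation:
Steps 1,2: same thread (A). No race.
Steps 2,3: same thread (A). No race.
Steps 3,4: same thread (A). No race.
Steps 4,5: A(y = x) vs B(x = y). RACE on x (R-W), y (W-R). Multiple vars; alphabetically first is x.
Steps 5,6: same thread (B). No race.
First conflict at steps 4,5.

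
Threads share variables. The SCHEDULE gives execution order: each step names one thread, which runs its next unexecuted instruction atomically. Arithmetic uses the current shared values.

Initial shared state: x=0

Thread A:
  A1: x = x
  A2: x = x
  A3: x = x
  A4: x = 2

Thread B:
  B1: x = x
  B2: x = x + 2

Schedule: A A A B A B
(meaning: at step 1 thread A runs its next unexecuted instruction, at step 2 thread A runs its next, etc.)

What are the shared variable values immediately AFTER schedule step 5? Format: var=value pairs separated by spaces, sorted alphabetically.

Answer: x=2

Derivation:
Step 1: thread A executes A1 (x = x). Shared: x=0. PCs: A@1 B@0
Step 2: thread A executes A2 (x = x). Shared: x=0. PCs: A@2 B@0
Step 3: thread A executes A3 (x = x). Shared: x=0. PCs: A@3 B@0
Step 4: thread B executes B1 (x = x). Shared: x=0. PCs: A@3 B@1
Step 5: thread A executes A4 (x = 2). Shared: x=2. PCs: A@4 B@1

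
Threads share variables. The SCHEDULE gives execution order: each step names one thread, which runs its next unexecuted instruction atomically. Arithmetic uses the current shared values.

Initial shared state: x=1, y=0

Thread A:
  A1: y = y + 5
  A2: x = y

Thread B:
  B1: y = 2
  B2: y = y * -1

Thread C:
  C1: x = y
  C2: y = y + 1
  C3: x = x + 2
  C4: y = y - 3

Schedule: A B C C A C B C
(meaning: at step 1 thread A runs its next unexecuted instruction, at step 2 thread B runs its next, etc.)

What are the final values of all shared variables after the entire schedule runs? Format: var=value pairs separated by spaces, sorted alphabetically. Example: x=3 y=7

Step 1: thread A executes A1 (y = y + 5). Shared: x=1 y=5. PCs: A@1 B@0 C@0
Step 2: thread B executes B1 (y = 2). Shared: x=1 y=2. PCs: A@1 B@1 C@0
Step 3: thread C executes C1 (x = y). Shared: x=2 y=2. PCs: A@1 B@1 C@1
Step 4: thread C executes C2 (y = y + 1). Shared: x=2 y=3. PCs: A@1 B@1 C@2
Step 5: thread A executes A2 (x = y). Shared: x=3 y=3. PCs: A@2 B@1 C@2
Step 6: thread C executes C3 (x = x + 2). Shared: x=5 y=3. PCs: A@2 B@1 C@3
Step 7: thread B executes B2 (y = y * -1). Shared: x=5 y=-3. PCs: A@2 B@2 C@3
Step 8: thread C executes C4 (y = y - 3). Shared: x=5 y=-6. PCs: A@2 B@2 C@4

Answer: x=5 y=-6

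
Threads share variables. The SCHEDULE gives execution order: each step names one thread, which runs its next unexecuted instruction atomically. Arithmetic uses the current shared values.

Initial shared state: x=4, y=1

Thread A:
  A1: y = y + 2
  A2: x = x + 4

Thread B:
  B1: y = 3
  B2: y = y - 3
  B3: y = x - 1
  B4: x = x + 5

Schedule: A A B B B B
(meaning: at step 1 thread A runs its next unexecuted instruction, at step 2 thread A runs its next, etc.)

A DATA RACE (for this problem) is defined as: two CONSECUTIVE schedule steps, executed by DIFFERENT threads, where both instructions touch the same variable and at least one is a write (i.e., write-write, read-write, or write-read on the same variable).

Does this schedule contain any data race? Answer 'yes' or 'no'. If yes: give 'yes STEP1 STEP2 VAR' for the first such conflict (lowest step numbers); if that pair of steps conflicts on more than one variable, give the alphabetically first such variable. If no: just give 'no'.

Answer: no

Derivation:
Steps 1,2: same thread (A). No race.
Steps 2,3: A(r=x,w=x) vs B(r=-,w=y). No conflict.
Steps 3,4: same thread (B). No race.
Steps 4,5: same thread (B). No race.
Steps 5,6: same thread (B). No race.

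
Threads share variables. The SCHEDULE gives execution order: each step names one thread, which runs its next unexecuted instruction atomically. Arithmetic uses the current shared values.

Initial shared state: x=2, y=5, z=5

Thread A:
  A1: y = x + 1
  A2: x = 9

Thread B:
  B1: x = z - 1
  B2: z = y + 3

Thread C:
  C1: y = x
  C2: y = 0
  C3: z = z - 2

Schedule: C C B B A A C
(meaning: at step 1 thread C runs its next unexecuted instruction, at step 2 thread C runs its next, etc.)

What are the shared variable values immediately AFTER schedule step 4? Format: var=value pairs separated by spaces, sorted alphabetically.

Answer: x=4 y=0 z=3

Derivation:
Step 1: thread C executes C1 (y = x). Shared: x=2 y=2 z=5. PCs: A@0 B@0 C@1
Step 2: thread C executes C2 (y = 0). Shared: x=2 y=0 z=5. PCs: A@0 B@0 C@2
Step 3: thread B executes B1 (x = z - 1). Shared: x=4 y=0 z=5. PCs: A@0 B@1 C@2
Step 4: thread B executes B2 (z = y + 3). Shared: x=4 y=0 z=3. PCs: A@0 B@2 C@2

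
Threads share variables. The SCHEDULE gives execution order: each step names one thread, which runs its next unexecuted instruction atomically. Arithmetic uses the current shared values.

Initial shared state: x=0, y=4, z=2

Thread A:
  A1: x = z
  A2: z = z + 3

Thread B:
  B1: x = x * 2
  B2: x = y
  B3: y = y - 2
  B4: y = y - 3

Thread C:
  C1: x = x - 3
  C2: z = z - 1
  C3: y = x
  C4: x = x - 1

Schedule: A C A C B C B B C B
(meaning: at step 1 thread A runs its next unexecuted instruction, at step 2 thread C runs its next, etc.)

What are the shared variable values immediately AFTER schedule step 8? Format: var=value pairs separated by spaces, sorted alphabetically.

Step 1: thread A executes A1 (x = z). Shared: x=2 y=4 z=2. PCs: A@1 B@0 C@0
Step 2: thread C executes C1 (x = x - 3). Shared: x=-1 y=4 z=2. PCs: A@1 B@0 C@1
Step 3: thread A executes A2 (z = z + 3). Shared: x=-1 y=4 z=5. PCs: A@2 B@0 C@1
Step 4: thread C executes C2 (z = z - 1). Shared: x=-1 y=4 z=4. PCs: A@2 B@0 C@2
Step 5: thread B executes B1 (x = x * 2). Shared: x=-2 y=4 z=4. PCs: A@2 B@1 C@2
Step 6: thread C executes C3 (y = x). Shared: x=-2 y=-2 z=4. PCs: A@2 B@1 C@3
Step 7: thread B executes B2 (x = y). Shared: x=-2 y=-2 z=4. PCs: A@2 B@2 C@3
Step 8: thread B executes B3 (y = y - 2). Shared: x=-2 y=-4 z=4. PCs: A@2 B@3 C@3

Answer: x=-2 y=-4 z=4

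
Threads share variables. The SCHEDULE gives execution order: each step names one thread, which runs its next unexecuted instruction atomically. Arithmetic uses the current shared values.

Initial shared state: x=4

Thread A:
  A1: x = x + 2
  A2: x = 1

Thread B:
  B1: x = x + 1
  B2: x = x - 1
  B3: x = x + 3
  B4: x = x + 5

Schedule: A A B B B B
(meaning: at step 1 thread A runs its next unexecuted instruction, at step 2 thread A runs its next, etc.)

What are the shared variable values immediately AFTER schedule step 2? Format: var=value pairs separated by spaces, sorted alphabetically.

Step 1: thread A executes A1 (x = x + 2). Shared: x=6. PCs: A@1 B@0
Step 2: thread A executes A2 (x = 1). Shared: x=1. PCs: A@2 B@0

Answer: x=1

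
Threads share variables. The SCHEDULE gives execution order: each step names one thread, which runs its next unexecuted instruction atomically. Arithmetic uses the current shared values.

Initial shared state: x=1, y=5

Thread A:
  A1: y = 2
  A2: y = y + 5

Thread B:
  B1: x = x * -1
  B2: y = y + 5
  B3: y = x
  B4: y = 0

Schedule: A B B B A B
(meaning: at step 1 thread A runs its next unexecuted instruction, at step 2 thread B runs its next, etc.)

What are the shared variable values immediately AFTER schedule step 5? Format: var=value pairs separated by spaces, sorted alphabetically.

Step 1: thread A executes A1 (y = 2). Shared: x=1 y=2. PCs: A@1 B@0
Step 2: thread B executes B1 (x = x * -1). Shared: x=-1 y=2. PCs: A@1 B@1
Step 3: thread B executes B2 (y = y + 5). Shared: x=-1 y=7. PCs: A@1 B@2
Step 4: thread B executes B3 (y = x). Shared: x=-1 y=-1. PCs: A@1 B@3
Step 5: thread A executes A2 (y = y + 5). Shared: x=-1 y=4. PCs: A@2 B@3

Answer: x=-1 y=4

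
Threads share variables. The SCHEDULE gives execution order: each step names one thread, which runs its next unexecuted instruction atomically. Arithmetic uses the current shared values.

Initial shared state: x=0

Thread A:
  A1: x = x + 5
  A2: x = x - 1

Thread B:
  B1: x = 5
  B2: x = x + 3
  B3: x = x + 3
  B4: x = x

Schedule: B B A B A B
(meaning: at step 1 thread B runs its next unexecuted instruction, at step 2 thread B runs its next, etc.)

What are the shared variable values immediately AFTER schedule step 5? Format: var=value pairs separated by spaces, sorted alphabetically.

Answer: x=15

Derivation:
Step 1: thread B executes B1 (x = 5). Shared: x=5. PCs: A@0 B@1
Step 2: thread B executes B2 (x = x + 3). Shared: x=8. PCs: A@0 B@2
Step 3: thread A executes A1 (x = x + 5). Shared: x=13. PCs: A@1 B@2
Step 4: thread B executes B3 (x = x + 3). Shared: x=16. PCs: A@1 B@3
Step 5: thread A executes A2 (x = x - 1). Shared: x=15. PCs: A@2 B@3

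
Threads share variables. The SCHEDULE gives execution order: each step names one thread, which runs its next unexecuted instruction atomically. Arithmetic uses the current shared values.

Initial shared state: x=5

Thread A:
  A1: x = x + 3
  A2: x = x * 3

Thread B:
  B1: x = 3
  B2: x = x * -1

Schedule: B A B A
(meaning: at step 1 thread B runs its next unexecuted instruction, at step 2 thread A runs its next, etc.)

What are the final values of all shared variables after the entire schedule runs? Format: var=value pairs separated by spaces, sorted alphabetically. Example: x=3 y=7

Answer: x=-18

Derivation:
Step 1: thread B executes B1 (x = 3). Shared: x=3. PCs: A@0 B@1
Step 2: thread A executes A1 (x = x + 3). Shared: x=6. PCs: A@1 B@1
Step 3: thread B executes B2 (x = x * -1). Shared: x=-6. PCs: A@1 B@2
Step 4: thread A executes A2 (x = x * 3). Shared: x=-18. PCs: A@2 B@2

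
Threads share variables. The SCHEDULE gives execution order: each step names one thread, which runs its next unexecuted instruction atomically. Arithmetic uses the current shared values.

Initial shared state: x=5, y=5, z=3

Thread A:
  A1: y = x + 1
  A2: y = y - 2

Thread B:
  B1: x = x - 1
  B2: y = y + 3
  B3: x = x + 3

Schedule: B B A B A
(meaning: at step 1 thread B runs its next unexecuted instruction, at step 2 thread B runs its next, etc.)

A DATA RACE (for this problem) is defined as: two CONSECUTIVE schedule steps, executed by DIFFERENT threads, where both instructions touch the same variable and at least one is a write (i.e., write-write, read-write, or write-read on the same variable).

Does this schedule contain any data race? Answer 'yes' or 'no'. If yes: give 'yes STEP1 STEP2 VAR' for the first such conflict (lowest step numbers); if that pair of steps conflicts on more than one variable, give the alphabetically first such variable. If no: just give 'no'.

Steps 1,2: same thread (B). No race.
Steps 2,3: B(y = y + 3) vs A(y = x + 1). RACE on y (W-W).
Steps 3,4: A(y = x + 1) vs B(x = x + 3). RACE on x (R-W).
Steps 4,5: B(r=x,w=x) vs A(r=y,w=y). No conflict.
First conflict at steps 2,3.

Answer: yes 2 3 y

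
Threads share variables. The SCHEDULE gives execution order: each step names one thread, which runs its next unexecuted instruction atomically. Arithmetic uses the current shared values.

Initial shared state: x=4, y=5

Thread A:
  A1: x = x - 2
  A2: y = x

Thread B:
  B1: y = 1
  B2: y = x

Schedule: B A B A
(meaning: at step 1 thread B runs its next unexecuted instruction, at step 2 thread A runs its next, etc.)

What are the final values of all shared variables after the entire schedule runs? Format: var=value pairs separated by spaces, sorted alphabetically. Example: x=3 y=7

Step 1: thread B executes B1 (y = 1). Shared: x=4 y=1. PCs: A@0 B@1
Step 2: thread A executes A1 (x = x - 2). Shared: x=2 y=1. PCs: A@1 B@1
Step 3: thread B executes B2 (y = x). Shared: x=2 y=2. PCs: A@1 B@2
Step 4: thread A executes A2 (y = x). Shared: x=2 y=2. PCs: A@2 B@2

Answer: x=2 y=2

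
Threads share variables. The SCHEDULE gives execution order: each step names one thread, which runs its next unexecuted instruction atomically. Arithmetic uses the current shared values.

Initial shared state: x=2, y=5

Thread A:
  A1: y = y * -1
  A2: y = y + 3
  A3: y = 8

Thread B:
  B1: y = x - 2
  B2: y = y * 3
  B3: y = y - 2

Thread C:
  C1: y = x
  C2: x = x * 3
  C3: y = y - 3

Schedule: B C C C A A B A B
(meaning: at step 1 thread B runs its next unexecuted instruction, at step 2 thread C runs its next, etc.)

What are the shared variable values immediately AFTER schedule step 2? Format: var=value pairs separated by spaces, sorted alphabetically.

Step 1: thread B executes B1 (y = x - 2). Shared: x=2 y=0. PCs: A@0 B@1 C@0
Step 2: thread C executes C1 (y = x). Shared: x=2 y=2. PCs: A@0 B@1 C@1

Answer: x=2 y=2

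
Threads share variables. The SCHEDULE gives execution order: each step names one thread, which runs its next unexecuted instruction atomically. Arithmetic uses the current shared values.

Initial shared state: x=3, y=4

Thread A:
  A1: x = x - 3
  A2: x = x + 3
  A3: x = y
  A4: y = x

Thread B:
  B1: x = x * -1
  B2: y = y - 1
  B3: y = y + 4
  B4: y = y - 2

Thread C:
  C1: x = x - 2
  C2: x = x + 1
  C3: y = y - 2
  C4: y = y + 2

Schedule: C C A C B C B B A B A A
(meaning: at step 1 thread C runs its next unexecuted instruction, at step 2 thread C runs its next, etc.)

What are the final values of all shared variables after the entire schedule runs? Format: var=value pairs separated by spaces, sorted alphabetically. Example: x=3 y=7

Answer: x=5 y=5

Derivation:
Step 1: thread C executes C1 (x = x - 2). Shared: x=1 y=4. PCs: A@0 B@0 C@1
Step 2: thread C executes C2 (x = x + 1). Shared: x=2 y=4. PCs: A@0 B@0 C@2
Step 3: thread A executes A1 (x = x - 3). Shared: x=-1 y=4. PCs: A@1 B@0 C@2
Step 4: thread C executes C3 (y = y - 2). Shared: x=-1 y=2. PCs: A@1 B@0 C@3
Step 5: thread B executes B1 (x = x * -1). Shared: x=1 y=2. PCs: A@1 B@1 C@3
Step 6: thread C executes C4 (y = y + 2). Shared: x=1 y=4. PCs: A@1 B@1 C@4
Step 7: thread B executes B2 (y = y - 1). Shared: x=1 y=3. PCs: A@1 B@2 C@4
Step 8: thread B executes B3 (y = y + 4). Shared: x=1 y=7. PCs: A@1 B@3 C@4
Step 9: thread A executes A2 (x = x + 3). Shared: x=4 y=7. PCs: A@2 B@3 C@4
Step 10: thread B executes B4 (y = y - 2). Shared: x=4 y=5. PCs: A@2 B@4 C@4
Step 11: thread A executes A3 (x = y). Shared: x=5 y=5. PCs: A@3 B@4 C@4
Step 12: thread A executes A4 (y = x). Shared: x=5 y=5. PCs: A@4 B@4 C@4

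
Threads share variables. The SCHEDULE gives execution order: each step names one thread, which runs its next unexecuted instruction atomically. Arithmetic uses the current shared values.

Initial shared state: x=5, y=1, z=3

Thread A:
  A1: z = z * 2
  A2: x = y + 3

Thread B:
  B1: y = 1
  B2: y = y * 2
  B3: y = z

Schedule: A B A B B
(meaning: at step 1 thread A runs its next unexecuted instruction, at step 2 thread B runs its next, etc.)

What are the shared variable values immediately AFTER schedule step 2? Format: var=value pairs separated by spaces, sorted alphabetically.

Answer: x=5 y=1 z=6

Derivation:
Step 1: thread A executes A1 (z = z * 2). Shared: x=5 y=1 z=6. PCs: A@1 B@0
Step 2: thread B executes B1 (y = 1). Shared: x=5 y=1 z=6. PCs: A@1 B@1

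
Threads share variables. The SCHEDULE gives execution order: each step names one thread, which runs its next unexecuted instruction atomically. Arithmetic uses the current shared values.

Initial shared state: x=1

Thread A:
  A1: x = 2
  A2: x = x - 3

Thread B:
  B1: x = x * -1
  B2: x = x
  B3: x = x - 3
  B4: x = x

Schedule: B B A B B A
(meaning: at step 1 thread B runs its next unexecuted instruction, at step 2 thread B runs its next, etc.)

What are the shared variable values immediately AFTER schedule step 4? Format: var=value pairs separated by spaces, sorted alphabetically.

Answer: x=-1

Derivation:
Step 1: thread B executes B1 (x = x * -1). Shared: x=-1. PCs: A@0 B@1
Step 2: thread B executes B2 (x = x). Shared: x=-1. PCs: A@0 B@2
Step 3: thread A executes A1 (x = 2). Shared: x=2. PCs: A@1 B@2
Step 4: thread B executes B3 (x = x - 3). Shared: x=-1. PCs: A@1 B@3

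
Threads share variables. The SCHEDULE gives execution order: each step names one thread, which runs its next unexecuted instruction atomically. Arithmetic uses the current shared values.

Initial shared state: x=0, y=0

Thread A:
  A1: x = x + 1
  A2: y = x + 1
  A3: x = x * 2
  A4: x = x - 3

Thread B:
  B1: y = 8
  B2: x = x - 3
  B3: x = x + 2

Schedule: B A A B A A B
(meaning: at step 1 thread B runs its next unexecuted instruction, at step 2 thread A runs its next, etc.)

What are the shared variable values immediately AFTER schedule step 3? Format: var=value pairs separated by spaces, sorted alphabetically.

Answer: x=1 y=2

Derivation:
Step 1: thread B executes B1 (y = 8). Shared: x=0 y=8. PCs: A@0 B@1
Step 2: thread A executes A1 (x = x + 1). Shared: x=1 y=8. PCs: A@1 B@1
Step 3: thread A executes A2 (y = x + 1). Shared: x=1 y=2. PCs: A@2 B@1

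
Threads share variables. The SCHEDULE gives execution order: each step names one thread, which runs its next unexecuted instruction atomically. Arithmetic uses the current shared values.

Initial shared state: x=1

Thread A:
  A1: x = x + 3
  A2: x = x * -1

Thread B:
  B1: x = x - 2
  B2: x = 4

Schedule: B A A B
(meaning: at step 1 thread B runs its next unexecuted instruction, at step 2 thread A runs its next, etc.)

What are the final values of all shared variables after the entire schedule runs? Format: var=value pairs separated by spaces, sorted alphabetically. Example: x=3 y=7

Step 1: thread B executes B1 (x = x - 2). Shared: x=-1. PCs: A@0 B@1
Step 2: thread A executes A1 (x = x + 3). Shared: x=2. PCs: A@1 B@1
Step 3: thread A executes A2 (x = x * -1). Shared: x=-2. PCs: A@2 B@1
Step 4: thread B executes B2 (x = 4). Shared: x=4. PCs: A@2 B@2

Answer: x=4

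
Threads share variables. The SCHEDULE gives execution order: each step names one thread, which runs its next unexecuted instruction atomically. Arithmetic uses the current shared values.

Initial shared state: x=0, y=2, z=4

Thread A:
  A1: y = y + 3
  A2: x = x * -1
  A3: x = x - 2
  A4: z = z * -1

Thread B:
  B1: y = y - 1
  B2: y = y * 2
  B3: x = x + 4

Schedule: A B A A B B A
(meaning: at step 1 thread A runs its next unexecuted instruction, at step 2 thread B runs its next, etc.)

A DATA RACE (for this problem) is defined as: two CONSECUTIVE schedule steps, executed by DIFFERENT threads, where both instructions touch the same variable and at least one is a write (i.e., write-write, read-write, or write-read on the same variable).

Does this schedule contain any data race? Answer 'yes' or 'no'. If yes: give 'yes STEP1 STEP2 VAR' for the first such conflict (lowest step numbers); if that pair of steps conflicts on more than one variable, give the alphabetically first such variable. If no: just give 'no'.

Answer: yes 1 2 y

Derivation:
Steps 1,2: A(y = y + 3) vs B(y = y - 1). RACE on y (W-W).
Steps 2,3: B(r=y,w=y) vs A(r=x,w=x). No conflict.
Steps 3,4: same thread (A). No race.
Steps 4,5: A(r=x,w=x) vs B(r=y,w=y). No conflict.
Steps 5,6: same thread (B). No race.
Steps 6,7: B(r=x,w=x) vs A(r=z,w=z). No conflict.
First conflict at steps 1,2.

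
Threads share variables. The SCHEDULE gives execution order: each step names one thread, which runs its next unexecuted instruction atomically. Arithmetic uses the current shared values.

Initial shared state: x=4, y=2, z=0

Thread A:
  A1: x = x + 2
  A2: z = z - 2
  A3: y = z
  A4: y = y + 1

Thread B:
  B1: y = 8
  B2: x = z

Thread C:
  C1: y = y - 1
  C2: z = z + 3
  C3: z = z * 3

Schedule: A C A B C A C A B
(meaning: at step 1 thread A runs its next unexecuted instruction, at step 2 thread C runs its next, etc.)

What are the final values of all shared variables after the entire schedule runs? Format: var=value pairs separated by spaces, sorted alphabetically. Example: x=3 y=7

Answer: x=3 y=2 z=3

Derivation:
Step 1: thread A executes A1 (x = x + 2). Shared: x=6 y=2 z=0. PCs: A@1 B@0 C@0
Step 2: thread C executes C1 (y = y - 1). Shared: x=6 y=1 z=0. PCs: A@1 B@0 C@1
Step 3: thread A executes A2 (z = z - 2). Shared: x=6 y=1 z=-2. PCs: A@2 B@0 C@1
Step 4: thread B executes B1 (y = 8). Shared: x=6 y=8 z=-2. PCs: A@2 B@1 C@1
Step 5: thread C executes C2 (z = z + 3). Shared: x=6 y=8 z=1. PCs: A@2 B@1 C@2
Step 6: thread A executes A3 (y = z). Shared: x=6 y=1 z=1. PCs: A@3 B@1 C@2
Step 7: thread C executes C3 (z = z * 3). Shared: x=6 y=1 z=3. PCs: A@3 B@1 C@3
Step 8: thread A executes A4 (y = y + 1). Shared: x=6 y=2 z=3. PCs: A@4 B@1 C@3
Step 9: thread B executes B2 (x = z). Shared: x=3 y=2 z=3. PCs: A@4 B@2 C@3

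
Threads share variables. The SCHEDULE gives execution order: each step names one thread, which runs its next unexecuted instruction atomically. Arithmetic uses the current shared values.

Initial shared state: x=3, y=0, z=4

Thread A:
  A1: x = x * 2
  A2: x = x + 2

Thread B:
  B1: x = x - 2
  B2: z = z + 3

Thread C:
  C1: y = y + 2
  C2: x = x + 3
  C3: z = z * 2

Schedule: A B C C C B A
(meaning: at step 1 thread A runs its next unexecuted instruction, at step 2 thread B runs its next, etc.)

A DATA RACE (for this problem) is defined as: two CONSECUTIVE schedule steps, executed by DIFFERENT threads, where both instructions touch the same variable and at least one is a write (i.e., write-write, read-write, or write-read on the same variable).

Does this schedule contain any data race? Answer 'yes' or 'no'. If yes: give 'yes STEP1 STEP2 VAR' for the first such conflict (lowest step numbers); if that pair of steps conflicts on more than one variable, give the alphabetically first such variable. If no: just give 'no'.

Answer: yes 1 2 x

Derivation:
Steps 1,2: A(x = x * 2) vs B(x = x - 2). RACE on x (W-W).
Steps 2,3: B(r=x,w=x) vs C(r=y,w=y). No conflict.
Steps 3,4: same thread (C). No race.
Steps 4,5: same thread (C). No race.
Steps 5,6: C(z = z * 2) vs B(z = z + 3). RACE on z (W-W).
Steps 6,7: B(r=z,w=z) vs A(r=x,w=x). No conflict.
First conflict at steps 1,2.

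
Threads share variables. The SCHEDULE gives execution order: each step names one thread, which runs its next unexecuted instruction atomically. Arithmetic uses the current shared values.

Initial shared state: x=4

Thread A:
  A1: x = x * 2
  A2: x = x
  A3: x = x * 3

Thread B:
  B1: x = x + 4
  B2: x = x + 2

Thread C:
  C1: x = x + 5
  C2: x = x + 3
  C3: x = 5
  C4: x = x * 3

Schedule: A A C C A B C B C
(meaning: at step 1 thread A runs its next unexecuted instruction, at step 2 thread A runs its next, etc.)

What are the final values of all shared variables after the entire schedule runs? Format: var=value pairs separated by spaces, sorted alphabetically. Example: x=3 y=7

Step 1: thread A executes A1 (x = x * 2). Shared: x=8. PCs: A@1 B@0 C@0
Step 2: thread A executes A2 (x = x). Shared: x=8. PCs: A@2 B@0 C@0
Step 3: thread C executes C1 (x = x + 5). Shared: x=13. PCs: A@2 B@0 C@1
Step 4: thread C executes C2 (x = x + 3). Shared: x=16. PCs: A@2 B@0 C@2
Step 5: thread A executes A3 (x = x * 3). Shared: x=48. PCs: A@3 B@0 C@2
Step 6: thread B executes B1 (x = x + 4). Shared: x=52. PCs: A@3 B@1 C@2
Step 7: thread C executes C3 (x = 5). Shared: x=5. PCs: A@3 B@1 C@3
Step 8: thread B executes B2 (x = x + 2). Shared: x=7. PCs: A@3 B@2 C@3
Step 9: thread C executes C4 (x = x * 3). Shared: x=21. PCs: A@3 B@2 C@4

Answer: x=21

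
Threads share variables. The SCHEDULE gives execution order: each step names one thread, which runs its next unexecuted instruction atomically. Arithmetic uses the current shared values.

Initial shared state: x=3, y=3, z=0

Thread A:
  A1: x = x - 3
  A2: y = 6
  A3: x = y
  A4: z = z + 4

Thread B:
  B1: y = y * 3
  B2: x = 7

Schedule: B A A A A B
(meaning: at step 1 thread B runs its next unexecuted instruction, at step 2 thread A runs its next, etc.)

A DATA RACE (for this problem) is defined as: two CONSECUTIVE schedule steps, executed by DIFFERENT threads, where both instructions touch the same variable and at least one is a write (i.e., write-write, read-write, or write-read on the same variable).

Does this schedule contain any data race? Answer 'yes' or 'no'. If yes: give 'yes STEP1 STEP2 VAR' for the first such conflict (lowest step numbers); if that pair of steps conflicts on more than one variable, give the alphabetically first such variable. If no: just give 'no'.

Steps 1,2: B(r=y,w=y) vs A(r=x,w=x). No conflict.
Steps 2,3: same thread (A). No race.
Steps 3,4: same thread (A). No race.
Steps 4,5: same thread (A). No race.
Steps 5,6: A(r=z,w=z) vs B(r=-,w=x). No conflict.

Answer: no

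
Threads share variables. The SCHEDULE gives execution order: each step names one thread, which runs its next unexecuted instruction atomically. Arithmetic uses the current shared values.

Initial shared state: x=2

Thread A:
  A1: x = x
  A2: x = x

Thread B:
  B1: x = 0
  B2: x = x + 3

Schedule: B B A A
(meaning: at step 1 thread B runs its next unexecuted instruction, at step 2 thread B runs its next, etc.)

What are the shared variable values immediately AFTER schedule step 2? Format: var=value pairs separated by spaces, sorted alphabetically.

Answer: x=3

Derivation:
Step 1: thread B executes B1 (x = 0). Shared: x=0. PCs: A@0 B@1
Step 2: thread B executes B2 (x = x + 3). Shared: x=3. PCs: A@0 B@2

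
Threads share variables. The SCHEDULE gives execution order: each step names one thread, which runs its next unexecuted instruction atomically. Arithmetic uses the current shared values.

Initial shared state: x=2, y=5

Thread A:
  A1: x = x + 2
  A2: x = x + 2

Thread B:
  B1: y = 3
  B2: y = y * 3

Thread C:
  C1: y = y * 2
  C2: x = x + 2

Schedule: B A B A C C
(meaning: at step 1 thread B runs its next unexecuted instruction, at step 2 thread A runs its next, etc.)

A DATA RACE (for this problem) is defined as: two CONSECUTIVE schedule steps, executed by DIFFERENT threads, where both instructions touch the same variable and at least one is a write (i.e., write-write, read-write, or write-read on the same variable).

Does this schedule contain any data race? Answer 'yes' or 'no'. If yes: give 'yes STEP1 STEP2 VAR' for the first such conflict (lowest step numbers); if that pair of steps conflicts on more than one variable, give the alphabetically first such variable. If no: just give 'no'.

Answer: no

Derivation:
Steps 1,2: B(r=-,w=y) vs A(r=x,w=x). No conflict.
Steps 2,3: A(r=x,w=x) vs B(r=y,w=y). No conflict.
Steps 3,4: B(r=y,w=y) vs A(r=x,w=x). No conflict.
Steps 4,5: A(r=x,w=x) vs C(r=y,w=y). No conflict.
Steps 5,6: same thread (C). No race.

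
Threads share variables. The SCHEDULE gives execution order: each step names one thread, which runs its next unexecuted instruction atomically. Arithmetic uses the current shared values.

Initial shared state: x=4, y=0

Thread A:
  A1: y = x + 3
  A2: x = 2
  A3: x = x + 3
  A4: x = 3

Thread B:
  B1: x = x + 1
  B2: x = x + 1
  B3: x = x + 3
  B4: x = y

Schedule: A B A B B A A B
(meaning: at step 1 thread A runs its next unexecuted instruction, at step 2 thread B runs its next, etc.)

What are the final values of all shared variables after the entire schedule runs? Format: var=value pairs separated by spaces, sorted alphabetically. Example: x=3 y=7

Step 1: thread A executes A1 (y = x + 3). Shared: x=4 y=7. PCs: A@1 B@0
Step 2: thread B executes B1 (x = x + 1). Shared: x=5 y=7. PCs: A@1 B@1
Step 3: thread A executes A2 (x = 2). Shared: x=2 y=7. PCs: A@2 B@1
Step 4: thread B executes B2 (x = x + 1). Shared: x=3 y=7. PCs: A@2 B@2
Step 5: thread B executes B3 (x = x + 3). Shared: x=6 y=7. PCs: A@2 B@3
Step 6: thread A executes A3 (x = x + 3). Shared: x=9 y=7. PCs: A@3 B@3
Step 7: thread A executes A4 (x = 3). Shared: x=3 y=7. PCs: A@4 B@3
Step 8: thread B executes B4 (x = y). Shared: x=7 y=7. PCs: A@4 B@4

Answer: x=7 y=7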